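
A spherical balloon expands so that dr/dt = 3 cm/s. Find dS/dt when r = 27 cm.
648π cm²/s

S = 4πr²
dS/dt = dS/dr · dr/dt = 8πr · 3
At r = 27: dS/dt = 648π cm²/s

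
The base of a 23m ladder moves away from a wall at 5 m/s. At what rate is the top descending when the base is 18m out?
18√205/41 ≈ 6.286 m/s

x² + y² = 23²
2x·dx/dt + 2y·dy/dt = 0
dy/dt = -x/y · dx/dt = -18/√205 · 5 = -18√205/41 m/s
The top is descending at 18√205/41 ≈ 6.286 m/s.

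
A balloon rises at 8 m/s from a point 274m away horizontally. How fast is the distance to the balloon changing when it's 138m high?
276√23530/11765 ≈ 3.599 m/s

z² = 274² + y²
z = √(274² + 138²) = 2√23530
dz/dt = y/z · dy/dt = 138/(2√23530) · 8 = 276√23530/11765 ≈ 3.599 m/s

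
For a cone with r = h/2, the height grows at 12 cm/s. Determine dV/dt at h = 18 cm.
972π cm³/s

V = (1/3)π(h/2)²h = πh³/12
dV/dt = πh²/4 · 12
At h = 18: dV/dt = 972π cm³/s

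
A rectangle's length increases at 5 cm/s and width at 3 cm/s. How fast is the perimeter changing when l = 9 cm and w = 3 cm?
16 cm/s

P = 2(l + w)
dP/dt = 2(dl/dt + dw/dt) = 2(5 + 3) = 16 cm/s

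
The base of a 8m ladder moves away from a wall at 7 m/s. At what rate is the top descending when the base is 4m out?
7√3/3 ≈ 4.041 m/s

x² + y² = 8²
2x·dx/dt + 2y·dy/dt = 0
dy/dt = -x/y · dx/dt = -4/(4√3) · 7 = -7√3/3 m/s
The top is descending at 7√3/3 ≈ 4.041 m/s.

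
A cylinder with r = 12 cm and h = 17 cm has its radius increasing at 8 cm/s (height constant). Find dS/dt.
656π cm²/s

S = 2πrh + 2πr² (lateral + bases)
dS/dt = (2πh + 4πr)·dr/dt = (2π·17 + 4π·12)·8
= 656π cm²/s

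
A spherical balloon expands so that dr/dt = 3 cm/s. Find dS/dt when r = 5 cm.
120π cm²/s

S = 4πr²
dS/dt = dS/dr · dr/dt = 8πr · 3
At r = 5: dS/dt = 120π cm²/s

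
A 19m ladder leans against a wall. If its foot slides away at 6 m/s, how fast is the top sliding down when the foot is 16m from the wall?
32√105/35 ≈ 9.369 m/s

x² + y² = 19²
2x·dx/dt + 2y·dy/dt = 0
dy/dt = -x/y · dx/dt = -16/√105 · 6 = -32√105/35 m/s
The top is descending at 32√105/35 ≈ 9.369 m/s.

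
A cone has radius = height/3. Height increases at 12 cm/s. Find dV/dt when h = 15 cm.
300π cm³/s

V = (1/3)π(h/3)²h = πh³/27
dV/dt = πh²/9 · 12
At h = 15: dV/dt = 300π cm³/s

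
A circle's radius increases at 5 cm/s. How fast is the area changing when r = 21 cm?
210π cm²/s

A = πr²
dA/dt = 2πr · dr/dt = 2π(21)(5) = 210π cm²/s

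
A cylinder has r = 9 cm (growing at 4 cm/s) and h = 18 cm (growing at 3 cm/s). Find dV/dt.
1539π cm³/s

V = πr²h
dV/dt = 2πrh·dr/dt + πr²·dh/dt
= 2π(9)(18)(4) + π(9)²(3)
= 1539π cm³/s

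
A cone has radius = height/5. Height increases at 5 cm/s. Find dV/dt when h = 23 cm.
529π/5 cm³/s

V = (1/3)π(h/5)²h = πh³/75
dV/dt = πh²/25 · 5
At h = 23: dV/dt = 529π/5 cm³/s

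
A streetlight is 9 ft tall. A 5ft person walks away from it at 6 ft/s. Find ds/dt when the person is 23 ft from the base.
15/2 ft/s

By similar triangles: 9/(x+s) = 5/s
Solving: s = 5x/4
ds/dt = 5/4 · dx/dt = 5/4 · 6 = 15/2 ft/s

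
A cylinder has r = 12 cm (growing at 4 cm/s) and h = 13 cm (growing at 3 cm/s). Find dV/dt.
1680π cm³/s

V = πr²h
dV/dt = 2πrh·dr/dt + πr²·dh/dt
= 2π(12)(13)(4) + π(12)²(3)
= 1680π cm³/s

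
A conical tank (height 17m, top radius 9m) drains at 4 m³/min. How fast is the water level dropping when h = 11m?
1156/(9801π) ≈ 0.03754 m/min

r/h = 9/17, so r = (9/17)h
V = (1/3)πr²h = (1/3)π((9/17)h)²h = (27/289)πh³
dV/dh = (81/289)πh²
dh/dt = (dV/dt)/(dV/dh) = -4/((81/289)π·11²) = -1156/(9801π) m/min
The level is dropping at 1156/(9801π) ≈ 0.03754 m/min.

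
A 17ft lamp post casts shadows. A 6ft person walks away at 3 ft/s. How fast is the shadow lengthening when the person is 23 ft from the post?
18/11 ft/s

By similar triangles: 17/(x+s) = 6/s
Solving: s = 6x/11
ds/dt = 6/11 · dx/dt = 6/11 · 3 = 18/11 ft/s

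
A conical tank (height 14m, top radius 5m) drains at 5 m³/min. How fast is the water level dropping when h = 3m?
196/(45π) ≈ 1.386 m/min

r/h = 5/14, so r = (5/14)h
V = (1/3)πr²h = (1/3)π((5/14)h)²h = (25/588)πh³
dV/dh = (25/196)πh²
dh/dt = (dV/dt)/(dV/dh) = -5/((25/196)π·3²) = -196/(45π) m/min
The level is dropping at 196/(45π) ≈ 1.386 m/min.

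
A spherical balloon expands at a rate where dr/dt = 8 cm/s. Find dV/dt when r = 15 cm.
7200π cm³/s

V = (4/3)πr³
dV/dt = dV/dr · dr/dt = 4πr² · 8
At r = 15: dV/dt = 7200π cm³/s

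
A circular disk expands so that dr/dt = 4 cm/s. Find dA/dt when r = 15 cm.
120π cm²/s

A = πr²
dA/dt = 2πr · dr/dt = 2π(15)(4) = 120π cm²/s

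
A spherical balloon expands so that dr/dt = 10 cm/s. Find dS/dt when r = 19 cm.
1520π cm²/s

S = 4πr²
dS/dt = dS/dr · dr/dt = 8πr · 10
At r = 19: dS/dt = 1520π cm²/s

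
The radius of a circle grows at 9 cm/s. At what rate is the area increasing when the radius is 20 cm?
360π cm²/s

A = πr²
dA/dt = 2πr · dr/dt = 2π(20)(9) = 360π cm²/s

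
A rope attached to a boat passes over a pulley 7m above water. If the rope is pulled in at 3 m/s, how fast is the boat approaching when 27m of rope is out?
81√170/340 ≈ 3.106 m/s

rope² = x² + 7²
x = √(27² - 7²) = 2√170
dx/dt = (rope/x) · d(rope)/dt = (27/(2√170)) · (-3) = -81√170/340 m/s
The boat approaches at 81√170/340 ≈ 3.106 m/s.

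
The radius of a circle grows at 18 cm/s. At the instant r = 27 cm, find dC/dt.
36π cm/s

C = 2πr
dC/dt = 2π · dr/dt = 2π · 18 = 36π cm/s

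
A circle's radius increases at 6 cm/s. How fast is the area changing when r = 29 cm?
348π cm²/s

A = πr²
dA/dt = 2πr · dr/dt = 2π(29)(6) = 348π cm²/s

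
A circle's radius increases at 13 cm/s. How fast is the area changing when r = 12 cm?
312π cm²/s

A = πr²
dA/dt = 2πr · dr/dt = 2π(12)(13) = 312π cm²/s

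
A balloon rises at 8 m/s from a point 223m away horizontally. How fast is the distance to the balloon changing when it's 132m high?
1056√67153/67153 ≈ 4.075 m/s

z² = 223² + y²
z = √(223² + 132²) = √67153
dz/dt = y/z · dy/dt = 132/√67153 · 8 = 1056√67153/67153 ≈ 4.075 m/s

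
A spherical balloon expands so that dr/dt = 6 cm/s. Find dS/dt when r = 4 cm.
192π cm²/s

S = 4πr²
dS/dt = dS/dr · dr/dt = 8πr · 6
At r = 4: dS/dt = 192π cm²/s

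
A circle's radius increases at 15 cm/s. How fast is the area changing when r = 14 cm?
420π cm²/s

A = πr²
dA/dt = 2πr · dr/dt = 2π(14)(15) = 420π cm²/s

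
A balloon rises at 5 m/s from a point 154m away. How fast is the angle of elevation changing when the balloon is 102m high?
0.022567 rad/s

tan(θ) = y/154
sec²(θ) · dθ/dt = (1/154) · dy/dt
dθ/dt = cos²(θ)/154 · 5 = 154/(154² + 102²) · 5
dθ/dt = 0.022567 rad/s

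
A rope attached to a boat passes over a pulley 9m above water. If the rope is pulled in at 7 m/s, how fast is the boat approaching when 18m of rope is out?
14√3/3 ≈ 8.083 m/s

rope² = x² + 9²
x = √(18² - 9²) = 9√3
dx/dt = (rope/x) · d(rope)/dt = (18/(9√3)) · (-7) = -14√3/3 m/s
The boat approaches at 14√3/3 ≈ 8.083 m/s.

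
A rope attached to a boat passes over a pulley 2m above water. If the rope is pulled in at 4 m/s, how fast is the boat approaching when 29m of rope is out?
116√93/279 ≈ 4.01 m/s

rope² = x² + 2²
x = √(29² - 2²) = 3√93
dx/dt = (rope/x) · d(rope)/dt = (29/(3√93)) · (-4) = -116√93/279 m/s
The boat approaches at 116√93/279 ≈ 4.01 m/s.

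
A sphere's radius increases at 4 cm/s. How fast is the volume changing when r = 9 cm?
1296π cm³/s

V = (4/3)πr³
dV/dt = dV/dr · dr/dt = 4πr² · 4
At r = 9: dV/dt = 1296π cm³/s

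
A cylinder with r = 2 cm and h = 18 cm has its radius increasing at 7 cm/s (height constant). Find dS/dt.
308π cm²/s

S = 2πrh + 2πr² (lateral + bases)
dS/dt = (2πh + 4πr)·dr/dt = (2π·18 + 4π·2)·7
= 308π cm²/s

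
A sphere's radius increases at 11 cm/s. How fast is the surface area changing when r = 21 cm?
1848π cm²/s

S = 4πr²
dS/dt = dS/dr · dr/dt = 8πr · 11
At r = 21: dS/dt = 1848π cm²/s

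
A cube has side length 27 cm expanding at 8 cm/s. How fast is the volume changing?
17496 cm³/s

V = s³
dV/dt = 3s² · ds/dt = 3·27²·8 = 17496 cm³/s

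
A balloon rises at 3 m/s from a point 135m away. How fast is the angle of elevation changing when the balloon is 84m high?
0.01602 rad/s

tan(θ) = y/135
sec²(θ) · dθ/dt = (1/135) · dy/dt
dθ/dt = cos²(θ)/135 · 3 = 135/(135² + 84²) · 3
dθ/dt = 0.01602 rad/s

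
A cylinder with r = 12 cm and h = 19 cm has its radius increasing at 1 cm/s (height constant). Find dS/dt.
86π cm²/s

S = 2πrh + 2πr² (lateral + bases)
dS/dt = (2πh + 4πr)·dr/dt = (2π·19 + 4π·12)·1
= 86π cm²/s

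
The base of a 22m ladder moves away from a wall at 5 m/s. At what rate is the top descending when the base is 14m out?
35√2/12 ≈ 4.125 m/s

x² + y² = 22²
2x·dx/dt + 2y·dy/dt = 0
dy/dt = -x/y · dx/dt = -14/(12√2) · 5 = -35√2/12 m/s
The top is descending at 35√2/12 ≈ 4.125 m/s.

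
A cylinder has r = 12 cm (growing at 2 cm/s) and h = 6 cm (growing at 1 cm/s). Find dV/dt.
432π cm³/s

V = πr²h
dV/dt = 2πrh·dr/dt + πr²·dh/dt
= 2π(12)(6)(2) + π(12)²(1)
= 432π cm³/s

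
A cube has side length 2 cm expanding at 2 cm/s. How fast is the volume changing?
24 cm³/s

V = s³
dV/dt = 3s² · ds/dt = 3·2²·2 = 24 cm³/s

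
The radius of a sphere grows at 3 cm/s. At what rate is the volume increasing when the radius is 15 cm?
2700π cm³/s

V = (4/3)πr³
dV/dt = dV/dr · dr/dt = 4πr² · 3
At r = 15: dV/dt = 2700π cm³/s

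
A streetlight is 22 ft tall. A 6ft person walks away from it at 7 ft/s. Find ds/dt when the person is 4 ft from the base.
21/8 ft/s

By similar triangles: 22/(x+s) = 6/s
Solving: s = 6x/16
ds/dt = 6/16 · dx/dt = 3/8 · 7 = 21/8 ft/s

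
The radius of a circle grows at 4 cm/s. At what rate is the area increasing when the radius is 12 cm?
96π cm²/s

A = πr²
dA/dt = 2πr · dr/dt = 2π(12)(4) = 96π cm²/s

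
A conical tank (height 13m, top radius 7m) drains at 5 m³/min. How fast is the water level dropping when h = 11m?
845/(5929π) ≈ 0.04537 m/min

r/h = 7/13, so r = (7/13)h
V = (1/3)πr²h = (1/3)π((7/13)h)²h = (49/507)πh³
dV/dh = (49/169)πh²
dh/dt = (dV/dt)/(dV/dh) = -5/((49/169)π·11²) = -845/(5929π) m/min
The level is dropping at 845/(5929π) ≈ 0.04537 m/min.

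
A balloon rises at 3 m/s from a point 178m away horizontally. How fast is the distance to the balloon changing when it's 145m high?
435√52709/52709 ≈ 1.895 m/s

z² = 178² + y²
z = √(178² + 145²) = √52709
dz/dt = y/z · dy/dt = 145/√52709 · 3 = 435√52709/52709 ≈ 1.895 m/s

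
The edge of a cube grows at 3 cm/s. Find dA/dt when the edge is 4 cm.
144 cm²/s

A = 6s²
dA/dt = 12s · ds/dt = 12·4·3 = 144 cm²/s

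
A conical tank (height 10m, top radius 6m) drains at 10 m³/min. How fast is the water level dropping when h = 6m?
125/(162π) ≈ 0.2456 m/min

r/h = 6/10, so r = (3/5)h
V = (1/3)πr²h = (1/3)π((3/5)h)²h = (3/25)πh³
dV/dh = (9/25)πh²
dh/dt = (dV/dt)/(dV/dh) = -10/((9/25)π·6²) = -125/(162π) m/min
The level is dropping at 125/(162π) ≈ 0.2456 m/min.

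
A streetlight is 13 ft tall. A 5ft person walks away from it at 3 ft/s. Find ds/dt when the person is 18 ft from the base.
15/8 ft/s

By similar triangles: 13/(x+s) = 5/s
Solving: s = 5x/8
ds/dt = 5/8 · dx/dt = 5/8 · 3 = 15/8 ft/s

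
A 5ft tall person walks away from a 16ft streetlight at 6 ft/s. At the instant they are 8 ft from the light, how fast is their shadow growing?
30/11 ft/s

By similar triangles: 16/(x+s) = 5/s
Solving: s = 5x/11
ds/dt = 5/11 · dx/dt = 5/11 · 6 = 30/11 ft/s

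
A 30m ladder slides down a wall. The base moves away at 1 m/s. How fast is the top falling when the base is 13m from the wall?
13√731/731 ≈ 0.4808 m/s

x² + y² = 30²
2x·dx/dt + 2y·dy/dt = 0
dy/dt = -x/y · dx/dt = -13/√731 · 1 = -13√731/731 m/s
The top is descending at 13√731/731 ≈ 0.4808 m/s.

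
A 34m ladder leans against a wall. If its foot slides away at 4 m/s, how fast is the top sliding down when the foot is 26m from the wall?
13√30/15 ≈ 4.747 m/s

x² + y² = 34²
2x·dx/dt + 2y·dy/dt = 0
dy/dt = -x/y · dx/dt = -26/(4√30) · 4 = -13√30/15 m/s
The top is descending at 13√30/15 ≈ 4.747 m/s.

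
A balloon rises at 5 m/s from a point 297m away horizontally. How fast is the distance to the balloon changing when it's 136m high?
136√106705/21341 ≈ 2.082 m/s

z² = 297² + y²
z = √(297² + 136²) = √106705
dz/dt = y/z · dy/dt = 136/√106705 · 5 = 136√106705/21341 ≈ 2.082 m/s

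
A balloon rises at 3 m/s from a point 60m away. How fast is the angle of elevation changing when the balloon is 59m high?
0.02542 rad/s

tan(θ) = y/60
sec²(θ) · dθ/dt = (1/60) · dy/dt
dθ/dt = cos²(θ)/60 · 3 = 60/(60² + 59²) · 3
dθ/dt = 0.02542 rad/s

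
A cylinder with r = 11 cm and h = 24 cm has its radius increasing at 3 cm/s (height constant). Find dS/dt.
276π cm²/s

S = 2πrh + 2πr² (lateral + bases)
dS/dt = (2πh + 4πr)·dr/dt = (2π·24 + 4π·11)·3
= 276π cm²/s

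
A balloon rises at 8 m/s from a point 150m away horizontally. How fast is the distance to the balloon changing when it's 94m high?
188√7834/3917 ≈ 4.248 m/s

z² = 150² + y²
z = √(150² + 94²) = 2√7834
dz/dt = y/z · dy/dt = 94/(2√7834) · 8 = 188√7834/3917 ≈ 4.248 m/s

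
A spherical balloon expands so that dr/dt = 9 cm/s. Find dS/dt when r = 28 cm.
2016π cm²/s

S = 4πr²
dS/dt = dS/dr · dr/dt = 8πr · 9
At r = 28: dS/dt = 2016π cm²/s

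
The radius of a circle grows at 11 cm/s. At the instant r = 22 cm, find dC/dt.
22π cm/s

C = 2πr
dC/dt = 2π · dr/dt = 2π · 11 = 22π cm/s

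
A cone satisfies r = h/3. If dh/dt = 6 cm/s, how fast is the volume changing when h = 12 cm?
96π cm³/s

V = (1/3)π(h/3)²h = πh³/27
dV/dt = πh²/9 · 6
At h = 12: dV/dt = 96π cm³/s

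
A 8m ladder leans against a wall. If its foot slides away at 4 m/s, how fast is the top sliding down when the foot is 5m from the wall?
20√39/39 ≈ 3.203 m/s

x² + y² = 8²
2x·dx/dt + 2y·dy/dt = 0
dy/dt = -x/y · dx/dt = -5/√39 · 4 = -20√39/39 m/s
The top is descending at 20√39/39 ≈ 3.203 m/s.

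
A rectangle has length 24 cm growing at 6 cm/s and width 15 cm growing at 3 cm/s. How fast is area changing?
162 cm²/s

A = lw
dA/dt = w·dl/dt + l·dw/dt = 15·6 + 24·3 = 162 cm²/s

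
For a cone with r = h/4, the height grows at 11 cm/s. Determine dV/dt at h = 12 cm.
99π cm³/s

V = (1/3)π(h/4)²h = πh³/48
dV/dt = πh²/16 · 11
At h = 12: dV/dt = 99π cm³/s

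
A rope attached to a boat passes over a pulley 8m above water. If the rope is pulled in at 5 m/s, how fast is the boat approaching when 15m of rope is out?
75√161/161 ≈ 5.911 m/s

rope² = x² + 8²
x = √(15² - 8²) = √161
dx/dt = (rope/x) · d(rope)/dt = (15/√161) · (-5) = -75√161/161 m/s
The boat approaches at 75√161/161 ≈ 5.911 m/s.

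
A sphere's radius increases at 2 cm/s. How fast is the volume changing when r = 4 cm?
128π cm³/s

V = (4/3)πr³
dV/dt = dV/dr · dr/dt = 4πr² · 2
At r = 4: dV/dt = 128π cm³/s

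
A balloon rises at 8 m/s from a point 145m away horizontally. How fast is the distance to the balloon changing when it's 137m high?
548√39794/19897 ≈ 5.494 m/s

z² = 145² + y²
z = √(145² + 137²) = √39794
dz/dt = y/z · dy/dt = 137/√39794 · 8 = 548√39794/19897 ≈ 5.494 m/s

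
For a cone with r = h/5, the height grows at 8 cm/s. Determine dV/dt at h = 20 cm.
128π cm³/s

V = (1/3)π(h/5)²h = πh³/75
dV/dt = πh²/25 · 8
At h = 20: dV/dt = 128π cm³/s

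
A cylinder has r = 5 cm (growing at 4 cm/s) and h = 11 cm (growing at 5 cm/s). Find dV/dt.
565π cm³/s

V = πr²h
dV/dt = 2πrh·dr/dt + πr²·dh/dt
= 2π(5)(11)(4) + π(5)²(5)
= 565π cm³/s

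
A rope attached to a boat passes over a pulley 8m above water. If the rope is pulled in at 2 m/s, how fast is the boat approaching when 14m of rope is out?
14√33/33 ≈ 2.437 m/s

rope² = x² + 8²
x = √(14² - 8²) = 2√33
dx/dt = (rope/x) · d(rope)/dt = (14/(2√33)) · (-2) = -14√33/33 m/s
The boat approaches at 14√33/33 ≈ 2.437 m/s.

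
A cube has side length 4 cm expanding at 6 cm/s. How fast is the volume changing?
288 cm³/s

V = s³
dV/dt = 3s² · ds/dt = 3·4²·6 = 288 cm³/s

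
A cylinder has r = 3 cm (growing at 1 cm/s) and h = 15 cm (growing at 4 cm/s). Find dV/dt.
126π cm³/s

V = πr²h
dV/dt = 2πrh·dr/dt + πr²·dh/dt
= 2π(3)(15)(1) + π(3)²(4)
= 126π cm³/s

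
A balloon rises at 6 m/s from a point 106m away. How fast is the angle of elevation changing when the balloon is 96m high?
0.031097 rad/s

tan(θ) = y/106
sec²(θ) · dθ/dt = (1/106) · dy/dt
dθ/dt = cos²(θ)/106 · 6 = 106/(106² + 96²) · 6
dθ/dt = 0.031097 rad/s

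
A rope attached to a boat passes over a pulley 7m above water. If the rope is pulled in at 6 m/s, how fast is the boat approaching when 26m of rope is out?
52√627/209 ≈ 6.23 m/s

rope² = x² + 7²
x = √(26² - 7²) = √627
dx/dt = (rope/x) · d(rope)/dt = (26/√627) · (-6) = -52√627/209 m/s
The boat approaches at 52√627/209 ≈ 6.23 m/s.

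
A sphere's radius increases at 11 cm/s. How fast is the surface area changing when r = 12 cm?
1056π cm²/s

S = 4πr²
dS/dt = dS/dr · dr/dt = 8πr · 11
At r = 12: dS/dt = 1056π cm²/s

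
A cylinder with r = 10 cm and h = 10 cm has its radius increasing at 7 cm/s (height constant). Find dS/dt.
420π cm²/s

S = 2πrh + 2πr² (lateral + bases)
dS/dt = (2πh + 4πr)·dr/dt = (2π·10 + 4π·10)·7
= 420π cm²/s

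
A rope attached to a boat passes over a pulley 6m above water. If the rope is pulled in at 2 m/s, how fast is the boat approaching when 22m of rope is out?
11√7/14 ≈ 2.079 m/s

rope² = x² + 6²
x = √(22² - 6²) = 8√7
dx/dt = (rope/x) · d(rope)/dt = (22/(8√7)) · (-2) = -11√7/14 m/s
The boat approaches at 11√7/14 ≈ 2.079 m/s.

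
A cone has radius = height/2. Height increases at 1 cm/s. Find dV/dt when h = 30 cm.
225π cm³/s

V = (1/3)π(h/2)²h = πh³/12
dV/dt = πh²/4 · 1
At h = 30: dV/dt = 225π cm³/s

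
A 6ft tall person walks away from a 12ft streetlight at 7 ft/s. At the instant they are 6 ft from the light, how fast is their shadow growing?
7 ft/s

By similar triangles: 12/(x+s) = 6/s
Solving: s = 6x/6
ds/dt = 6/6 · dx/dt = 1 · 7 = 7 ft/s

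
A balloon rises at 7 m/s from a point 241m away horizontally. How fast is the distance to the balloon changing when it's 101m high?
707√68282/68282 ≈ 2.706 m/s

z² = 241² + y²
z = √(241² + 101²) = √68282
dz/dt = y/z · dy/dt = 101/√68282 · 7 = 707√68282/68282 ≈ 2.706 m/s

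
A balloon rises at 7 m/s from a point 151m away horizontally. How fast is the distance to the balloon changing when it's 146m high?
1022√44117/44117 ≈ 4.866 m/s

z² = 151² + y²
z = √(151² + 146²) = √44117
dz/dt = y/z · dy/dt = 146/√44117 · 7 = 1022√44117/44117 ≈ 4.866 m/s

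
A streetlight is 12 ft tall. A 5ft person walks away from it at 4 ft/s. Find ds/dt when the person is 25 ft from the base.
20/7 ft/s

By similar triangles: 12/(x+s) = 5/s
Solving: s = 5x/7
ds/dt = 5/7 · dx/dt = 5/7 · 4 = 20/7 ft/s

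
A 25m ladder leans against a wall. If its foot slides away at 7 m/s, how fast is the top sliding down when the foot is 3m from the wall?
3√154/44 ≈ 0.8461 m/s

x² + y² = 25²
2x·dx/dt + 2y·dy/dt = 0
dy/dt = -x/y · dx/dt = -3/(2√154) · 7 = -3√154/44 m/s
The top is descending at 3√154/44 ≈ 0.8461 m/s.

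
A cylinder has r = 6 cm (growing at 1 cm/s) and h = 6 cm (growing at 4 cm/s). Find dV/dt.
216π cm³/s

V = πr²h
dV/dt = 2πrh·dr/dt + πr²·dh/dt
= 2π(6)(6)(1) + π(6)²(4)
= 216π cm³/s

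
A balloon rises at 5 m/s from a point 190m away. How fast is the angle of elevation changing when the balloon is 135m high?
0.017487 rad/s

tan(θ) = y/190
sec²(θ) · dθ/dt = (1/190) · dy/dt
dθ/dt = cos²(θ)/190 · 5 = 190/(190² + 135²) · 5
dθ/dt = 0.017487 rad/s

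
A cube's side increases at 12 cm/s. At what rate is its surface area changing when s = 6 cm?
864 cm²/s

A = 6s²
dA/dt = 12s · ds/dt = 12·6·12 = 864 cm²/s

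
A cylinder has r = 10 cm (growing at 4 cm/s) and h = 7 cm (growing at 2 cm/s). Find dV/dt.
760π cm³/s

V = πr²h
dV/dt = 2πrh·dr/dt + πr²·dh/dt
= 2π(10)(7)(4) + π(10)²(2)
= 760π cm³/s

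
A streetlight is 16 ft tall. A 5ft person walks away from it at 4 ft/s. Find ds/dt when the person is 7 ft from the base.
20/11 ft/s

By similar triangles: 16/(x+s) = 5/s
Solving: s = 5x/11
ds/dt = 5/11 · dx/dt = 5/11 · 4 = 20/11 ft/s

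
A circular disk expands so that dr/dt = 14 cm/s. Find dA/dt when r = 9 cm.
252π cm²/s

A = πr²
dA/dt = 2πr · dr/dt = 2π(9)(14) = 252π cm²/s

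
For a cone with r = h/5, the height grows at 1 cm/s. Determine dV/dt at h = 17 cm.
289π/25 cm³/s

V = (1/3)π(h/5)²h = πh³/75
dV/dt = πh²/25 · 1
At h = 17: dV/dt = 289π/25 cm³/s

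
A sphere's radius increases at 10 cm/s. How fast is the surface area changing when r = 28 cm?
2240π cm²/s

S = 4πr²
dS/dt = dS/dr · dr/dt = 8πr · 10
At r = 28: dS/dt = 2240π cm²/s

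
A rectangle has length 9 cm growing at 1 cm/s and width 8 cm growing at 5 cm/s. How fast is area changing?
53 cm²/s

A = lw
dA/dt = w·dl/dt + l·dw/dt = 8·1 + 9·5 = 53 cm²/s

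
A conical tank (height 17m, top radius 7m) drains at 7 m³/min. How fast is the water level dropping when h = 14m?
289/(1372π) ≈ 0.06705 m/min

r/h = 7/17, so r = (7/17)h
V = (1/3)πr²h = (1/3)π((7/17)h)²h = (49/867)πh³
dV/dh = (49/289)πh²
dh/dt = (dV/dt)/(dV/dh) = -7/((49/289)π·14²) = -289/(1372π) m/min
The level is dropping at 289/(1372π) ≈ 0.06705 m/min.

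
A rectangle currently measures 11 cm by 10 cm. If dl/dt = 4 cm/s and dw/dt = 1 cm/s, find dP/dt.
10 cm/s

P = 2(l + w)
dP/dt = 2(dl/dt + dw/dt) = 2(4 + 1) = 10 cm/s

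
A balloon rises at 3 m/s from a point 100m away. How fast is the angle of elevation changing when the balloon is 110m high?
0.013575 rad/s

tan(θ) = y/100
sec²(θ) · dθ/dt = (1/100) · dy/dt
dθ/dt = cos²(θ)/100 · 3 = 100/(100² + 110²) · 3
dθ/dt = 0.013575 rad/s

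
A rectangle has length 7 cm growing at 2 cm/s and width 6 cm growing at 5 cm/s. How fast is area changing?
47 cm²/s

A = lw
dA/dt = w·dl/dt + l·dw/dt = 6·2 + 7·5 = 47 cm²/s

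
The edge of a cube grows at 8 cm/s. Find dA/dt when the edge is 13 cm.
1248 cm²/s

A = 6s²
dA/dt = 12s · ds/dt = 12·13·8 = 1248 cm²/s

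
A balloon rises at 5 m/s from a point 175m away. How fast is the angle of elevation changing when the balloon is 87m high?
0.022909 rad/s

tan(θ) = y/175
sec²(θ) · dθ/dt = (1/175) · dy/dt
dθ/dt = cos²(θ)/175 · 5 = 175/(175² + 87²) · 5
dθ/dt = 0.022909 rad/s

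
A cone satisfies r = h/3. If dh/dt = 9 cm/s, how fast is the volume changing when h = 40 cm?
1600π cm³/s

V = (1/3)π(h/3)²h = πh³/27
dV/dt = πh²/9 · 9
At h = 40: dV/dt = 1600π cm³/s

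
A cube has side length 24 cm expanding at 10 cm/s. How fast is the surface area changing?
2880 cm²/s

A = 6s²
dA/dt = 12s · ds/dt = 12·24·10 = 2880 cm²/s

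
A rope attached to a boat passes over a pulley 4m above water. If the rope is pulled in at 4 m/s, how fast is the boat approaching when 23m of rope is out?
92√57/171 ≈ 4.062 m/s

rope² = x² + 4²
x = √(23² - 4²) = 3√57
dx/dt = (rope/x) · d(rope)/dt = (23/(3√57)) · (-4) = -92√57/171 m/s
The boat approaches at 92√57/171 ≈ 4.062 m/s.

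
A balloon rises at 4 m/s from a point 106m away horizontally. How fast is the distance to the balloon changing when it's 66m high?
66√3898/1949 ≈ 2.114 m/s

z² = 106² + y²
z = √(106² + 66²) = 2√3898
dz/dt = y/z · dy/dt = 66/(2√3898) · 4 = 66√3898/1949 ≈ 2.114 m/s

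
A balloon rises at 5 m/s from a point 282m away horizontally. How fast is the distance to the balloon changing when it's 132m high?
110√2693/2693 ≈ 2.12 m/s

z² = 282² + y²
z = √(282² + 132²) = 6√2693
dz/dt = y/z · dy/dt = 132/(6√2693) · 5 = 110√2693/2693 ≈ 2.12 m/s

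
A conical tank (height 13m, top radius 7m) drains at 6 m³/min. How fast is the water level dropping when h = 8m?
507/(1568π) ≈ 0.1029 m/min

r/h = 7/13, so r = (7/13)h
V = (1/3)πr²h = (1/3)π((7/13)h)²h = (49/507)πh³
dV/dh = (49/169)πh²
dh/dt = (dV/dt)/(dV/dh) = -6/((49/169)π·8²) = -507/(1568π) m/min
The level is dropping at 507/(1568π) ≈ 0.1029 m/min.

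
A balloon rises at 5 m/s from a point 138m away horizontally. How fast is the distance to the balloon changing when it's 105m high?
175√3341/3341 ≈ 3.028 m/s

z² = 138² + y²
z = √(138² + 105²) = 3√3341
dz/dt = y/z · dy/dt = 105/(3√3341) · 5 = 175√3341/3341 ≈ 3.028 m/s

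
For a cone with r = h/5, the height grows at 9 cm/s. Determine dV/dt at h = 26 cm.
6084π/25 cm³/s

V = (1/3)π(h/5)²h = πh³/75
dV/dt = πh²/25 · 9
At h = 26: dV/dt = 6084π/25 cm³/s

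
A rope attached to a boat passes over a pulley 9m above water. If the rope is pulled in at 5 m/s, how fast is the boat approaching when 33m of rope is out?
55√7/28 ≈ 5.197 m/s

rope² = x² + 9²
x = √(33² - 9²) = 12√7
dx/dt = (rope/x) · d(rope)/dt = (33/(12√7)) · (-5) = -55√7/28 m/s
The boat approaches at 55√7/28 ≈ 5.197 m/s.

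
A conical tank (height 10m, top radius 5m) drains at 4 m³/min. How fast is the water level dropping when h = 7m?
16/(49π) ≈ 0.1039 m/min

r/h = 5/10, so r = (1/2)h
V = (1/3)πr²h = (1/3)π((1/2)h)²h = (1/12)πh³
dV/dh = (1/4)πh²
dh/dt = (dV/dt)/(dV/dh) = -4/((1/4)π·7²) = -16/(49π) m/min
The level is dropping at 16/(49π) ≈ 0.1039 m/min.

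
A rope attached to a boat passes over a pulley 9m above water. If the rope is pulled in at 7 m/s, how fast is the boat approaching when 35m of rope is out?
245√286/572 ≈ 7.244 m/s

rope² = x² + 9²
x = √(35² - 9²) = 2√286
dx/dt = (rope/x) · d(rope)/dt = (35/(2√286)) · (-7) = -245√286/572 m/s
The boat approaches at 245√286/572 ≈ 7.244 m/s.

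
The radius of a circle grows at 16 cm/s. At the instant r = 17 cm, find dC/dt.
32π cm/s

C = 2πr
dC/dt = 2π · dr/dt = 2π · 16 = 32π cm/s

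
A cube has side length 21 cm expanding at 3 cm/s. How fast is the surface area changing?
756 cm²/s

A = 6s²
dA/dt = 12s · ds/dt = 12·21·3 = 756 cm²/s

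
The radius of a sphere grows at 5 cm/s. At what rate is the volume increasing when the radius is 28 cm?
15680π cm³/s

V = (4/3)πr³
dV/dt = dV/dr · dr/dt = 4πr² · 5
At r = 28: dV/dt = 15680π cm³/s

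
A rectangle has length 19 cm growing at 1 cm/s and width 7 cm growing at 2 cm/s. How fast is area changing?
45 cm²/s

A = lw
dA/dt = w·dl/dt + l·dw/dt = 7·1 + 19·2 = 45 cm²/s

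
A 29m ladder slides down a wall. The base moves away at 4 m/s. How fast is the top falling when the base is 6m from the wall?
24√805/805 ≈ 0.8459 m/s

x² + y² = 29²
2x·dx/dt + 2y·dy/dt = 0
dy/dt = -x/y · dx/dt = -6/√805 · 4 = -24√805/805 m/s
The top is descending at 24√805/805 ≈ 0.8459 m/s.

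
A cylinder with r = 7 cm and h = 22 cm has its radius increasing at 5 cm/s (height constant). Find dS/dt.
360π cm²/s

S = 2πrh + 2πr² (lateral + bases)
dS/dt = (2πh + 4πr)·dr/dt = (2π·22 + 4π·7)·5
= 360π cm²/s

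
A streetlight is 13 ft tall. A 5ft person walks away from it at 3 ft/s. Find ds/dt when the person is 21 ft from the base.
15/8 ft/s

By similar triangles: 13/(x+s) = 5/s
Solving: s = 5x/8
ds/dt = 5/8 · dx/dt = 5/8 · 3 = 15/8 ft/s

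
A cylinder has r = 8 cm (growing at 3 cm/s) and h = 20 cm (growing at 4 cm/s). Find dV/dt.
1216π cm³/s

V = πr²h
dV/dt = 2πrh·dr/dt + πr²·dh/dt
= 2π(8)(20)(3) + π(8)²(4)
= 1216π cm³/s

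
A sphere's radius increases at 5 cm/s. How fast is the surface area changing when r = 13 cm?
520π cm²/s

S = 4πr²
dS/dt = dS/dr · dr/dt = 8πr · 5
At r = 13: dS/dt = 520π cm²/s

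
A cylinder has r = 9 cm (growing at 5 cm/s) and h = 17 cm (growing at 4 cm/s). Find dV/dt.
1854π cm³/s

V = πr²h
dV/dt = 2πrh·dr/dt + πr²·dh/dt
= 2π(9)(17)(5) + π(9)²(4)
= 1854π cm³/s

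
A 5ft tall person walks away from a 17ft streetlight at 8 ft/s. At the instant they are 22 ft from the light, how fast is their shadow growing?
10/3 ft/s

By similar triangles: 17/(x+s) = 5/s
Solving: s = 5x/12
ds/dt = 5/12 · dx/dt = 5/12 · 8 = 10/3 ft/s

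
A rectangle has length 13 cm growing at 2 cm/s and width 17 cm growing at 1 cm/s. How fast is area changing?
47 cm²/s

A = lw
dA/dt = w·dl/dt + l·dw/dt = 17·2 + 13·1 = 47 cm²/s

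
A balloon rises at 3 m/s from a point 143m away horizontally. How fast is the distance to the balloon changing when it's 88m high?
24√233/233 ≈ 1.572 m/s

z² = 143² + y²
z = √(143² + 88²) = 11√233
dz/dt = y/z · dy/dt = 88/(11√233) · 3 = 24√233/233 ≈ 1.572 m/s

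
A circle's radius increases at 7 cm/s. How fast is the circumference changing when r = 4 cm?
14π cm/s

C = 2πr
dC/dt = 2π · dr/dt = 2π · 7 = 14π cm/s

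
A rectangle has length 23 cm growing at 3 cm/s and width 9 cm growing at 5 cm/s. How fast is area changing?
142 cm²/s

A = lw
dA/dt = w·dl/dt + l·dw/dt = 9·3 + 23·5 = 142 cm²/s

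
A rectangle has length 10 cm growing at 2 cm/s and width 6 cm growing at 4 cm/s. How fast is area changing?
52 cm²/s

A = lw
dA/dt = w·dl/dt + l·dw/dt = 6·2 + 10·4 = 52 cm²/s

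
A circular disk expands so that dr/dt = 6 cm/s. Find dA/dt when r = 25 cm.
300π cm²/s

A = πr²
dA/dt = 2πr · dr/dt = 2π(25)(6) = 300π cm²/s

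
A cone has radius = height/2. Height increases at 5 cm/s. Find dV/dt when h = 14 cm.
245π cm³/s

V = (1/3)π(h/2)²h = πh³/12
dV/dt = πh²/4 · 5
At h = 14: dV/dt = 245π cm³/s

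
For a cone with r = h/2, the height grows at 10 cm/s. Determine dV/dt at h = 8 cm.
160π cm³/s

V = (1/3)π(h/2)²h = πh³/12
dV/dt = πh²/4 · 10
At h = 8: dV/dt = 160π cm³/s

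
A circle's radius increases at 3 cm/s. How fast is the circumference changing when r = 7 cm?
6π cm/s

C = 2πr
dC/dt = 2π · dr/dt = 2π · 3 = 6π cm/s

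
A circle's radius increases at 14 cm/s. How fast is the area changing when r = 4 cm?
112π cm²/s

A = πr²
dA/dt = 2πr · dr/dt = 2π(4)(14) = 112π cm²/s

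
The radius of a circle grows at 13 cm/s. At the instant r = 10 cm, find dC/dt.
26π cm/s

C = 2πr
dC/dt = 2π · dr/dt = 2π · 13 = 26π cm/s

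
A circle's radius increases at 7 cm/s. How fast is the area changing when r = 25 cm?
350π cm²/s

A = πr²
dA/dt = 2πr · dr/dt = 2π(25)(7) = 350π cm²/s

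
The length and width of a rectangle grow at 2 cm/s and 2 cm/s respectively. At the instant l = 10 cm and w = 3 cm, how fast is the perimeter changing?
8 cm/s

P = 2(l + w)
dP/dt = 2(dl/dt + dw/dt) = 2(2 + 2) = 8 cm/s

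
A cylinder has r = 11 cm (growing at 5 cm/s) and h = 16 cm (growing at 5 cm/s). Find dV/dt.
2365π cm³/s

V = πr²h
dV/dt = 2πrh·dr/dt + πr²·dh/dt
= 2π(11)(16)(5) + π(11)²(5)
= 2365π cm³/s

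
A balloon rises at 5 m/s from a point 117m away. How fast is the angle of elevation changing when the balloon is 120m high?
0.020827 rad/s

tan(θ) = y/117
sec²(θ) · dθ/dt = (1/117) · dy/dt
dθ/dt = cos²(θ)/117 · 5 = 117/(117² + 120²) · 5
dθ/dt = 0.020827 rad/s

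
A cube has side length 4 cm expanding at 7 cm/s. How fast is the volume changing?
336 cm³/s

V = s³
dV/dt = 3s² · ds/dt = 3·4²·7 = 336 cm³/s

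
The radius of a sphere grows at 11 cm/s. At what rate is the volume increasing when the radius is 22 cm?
21296π cm³/s

V = (4/3)πr³
dV/dt = dV/dr · dr/dt = 4πr² · 11
At r = 22: dV/dt = 21296π cm³/s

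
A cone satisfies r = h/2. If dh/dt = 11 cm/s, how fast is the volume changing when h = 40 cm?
4400π cm³/s

V = (1/3)π(h/2)²h = πh³/12
dV/dt = πh²/4 · 11
At h = 40: dV/dt = 4400π cm³/s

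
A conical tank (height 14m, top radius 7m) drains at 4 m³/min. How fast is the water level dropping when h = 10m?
4/(25π) ≈ 0.05093 m/min

r/h = 7/14, so r = (1/2)h
V = (1/3)πr²h = (1/3)π((1/2)h)²h = (1/12)πh³
dV/dh = (1/4)πh²
dh/dt = (dV/dt)/(dV/dh) = -4/((1/4)π·10²) = -4/(25π) m/min
The level is dropping at 4/(25π) ≈ 0.05093 m/min.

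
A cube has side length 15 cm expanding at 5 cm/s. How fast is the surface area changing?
900 cm²/s

A = 6s²
dA/dt = 12s · ds/dt = 12·15·5 = 900 cm²/s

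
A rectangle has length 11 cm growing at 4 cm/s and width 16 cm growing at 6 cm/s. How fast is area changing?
130 cm²/s

A = lw
dA/dt = w·dl/dt + l·dw/dt = 16·4 + 11·6 = 130 cm²/s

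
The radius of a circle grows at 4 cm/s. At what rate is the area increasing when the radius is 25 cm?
200π cm²/s

A = πr²
dA/dt = 2πr · dr/dt = 2π(25)(4) = 200π cm²/s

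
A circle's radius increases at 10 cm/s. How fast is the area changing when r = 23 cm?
460π cm²/s

A = πr²
dA/dt = 2πr · dr/dt = 2π(23)(10) = 460π cm²/s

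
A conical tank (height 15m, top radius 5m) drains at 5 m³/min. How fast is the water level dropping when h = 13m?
45/(169π) ≈ 0.08476 m/min

r/h = 5/15, so r = (1/3)h
V = (1/3)πr²h = (1/3)π((1/3)h)²h = (1/27)πh³
dV/dh = (1/9)πh²
dh/dt = (dV/dt)/(dV/dh) = -5/((1/9)π·13²) = -45/(169π) m/min
The level is dropping at 45/(169π) ≈ 0.08476 m/min.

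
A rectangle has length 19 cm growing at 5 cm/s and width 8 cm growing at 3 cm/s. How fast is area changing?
97 cm²/s

A = lw
dA/dt = w·dl/dt + l·dw/dt = 8·5 + 19·3 = 97 cm²/s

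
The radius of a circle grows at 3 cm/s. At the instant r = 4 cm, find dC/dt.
6π cm/s

C = 2πr
dC/dt = 2π · dr/dt = 2π · 3 = 6π cm/s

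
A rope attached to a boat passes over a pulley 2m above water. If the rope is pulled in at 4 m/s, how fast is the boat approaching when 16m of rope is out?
32√7/21 ≈ 4.032 m/s

rope² = x² + 2²
x = √(16² - 2²) = 6√7
dx/dt = (rope/x) · d(rope)/dt = (16/(6√7)) · (-4) = -32√7/21 m/s
The boat approaches at 32√7/21 ≈ 4.032 m/s.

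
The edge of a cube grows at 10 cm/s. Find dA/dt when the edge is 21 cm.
2520 cm²/s

A = 6s²
dA/dt = 12s · ds/dt = 12·21·10 = 2520 cm²/s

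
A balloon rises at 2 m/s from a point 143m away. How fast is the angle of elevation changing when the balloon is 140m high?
0.007141 rad/s

tan(θ) = y/143
sec²(θ) · dθ/dt = (1/143) · dy/dt
dθ/dt = cos²(θ)/143 · 2 = 143/(143² + 140²) · 2
dθ/dt = 0.007141 rad/s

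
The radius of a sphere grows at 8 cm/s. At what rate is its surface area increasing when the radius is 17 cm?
1088π cm²/s

S = 4πr²
dS/dt = dS/dr · dr/dt = 8πr · 8
At r = 17: dS/dt = 1088π cm²/s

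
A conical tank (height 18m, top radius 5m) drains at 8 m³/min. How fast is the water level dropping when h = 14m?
648/(1225π) ≈ 0.1684 m/min

r/h = 5/18, so r = (5/18)h
V = (1/3)πr²h = (1/3)π((5/18)h)²h = (25/972)πh³
dV/dh = (25/324)πh²
dh/dt = (dV/dt)/(dV/dh) = -8/((25/324)π·14²) = -648/(1225π) m/min
The level is dropping at 648/(1225π) ≈ 0.1684 m/min.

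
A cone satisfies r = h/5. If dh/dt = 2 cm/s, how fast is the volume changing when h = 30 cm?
72π cm³/s

V = (1/3)π(h/5)²h = πh³/75
dV/dt = πh²/25 · 2
At h = 30: dV/dt = 72π cm³/s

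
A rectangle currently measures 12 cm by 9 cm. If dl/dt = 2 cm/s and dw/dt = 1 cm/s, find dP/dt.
6 cm/s

P = 2(l + w)
dP/dt = 2(dl/dt + dw/dt) = 2(2 + 1) = 6 cm/s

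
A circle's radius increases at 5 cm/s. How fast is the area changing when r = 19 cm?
190π cm²/s

A = πr²
dA/dt = 2πr · dr/dt = 2π(19)(5) = 190π cm²/s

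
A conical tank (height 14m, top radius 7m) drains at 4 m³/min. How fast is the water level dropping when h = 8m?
1/(4π) ≈ 0.07958 m/min

r/h = 7/14, so r = (1/2)h
V = (1/3)πr²h = (1/3)π((1/2)h)²h = (1/12)πh³
dV/dh = (1/4)πh²
dh/dt = (dV/dt)/(dV/dh) = -4/((1/4)π·8²) = -1/(4π) m/min
The level is dropping at 1/(4π) ≈ 0.07958 m/min.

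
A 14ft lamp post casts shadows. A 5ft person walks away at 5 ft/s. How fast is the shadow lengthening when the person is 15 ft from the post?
25/9 ft/s

By similar triangles: 14/(x+s) = 5/s
Solving: s = 5x/9
ds/dt = 5/9 · dx/dt = 5/9 · 5 = 25/9 ft/s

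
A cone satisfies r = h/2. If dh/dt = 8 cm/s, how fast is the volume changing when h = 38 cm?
2888π cm³/s

V = (1/3)π(h/2)²h = πh³/12
dV/dt = πh²/4 · 8
At h = 38: dV/dt = 2888π cm³/s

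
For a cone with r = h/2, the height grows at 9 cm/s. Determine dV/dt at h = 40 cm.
3600π cm³/s

V = (1/3)π(h/2)²h = πh³/12
dV/dt = πh²/4 · 9
At h = 40: dV/dt = 3600π cm³/s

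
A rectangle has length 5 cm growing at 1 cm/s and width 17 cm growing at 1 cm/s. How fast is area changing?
22 cm²/s

A = lw
dA/dt = w·dl/dt + l·dw/dt = 17·1 + 5·1 = 22 cm²/s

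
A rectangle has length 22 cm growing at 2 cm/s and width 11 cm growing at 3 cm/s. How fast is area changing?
88 cm²/s

A = lw
dA/dt = w·dl/dt + l·dw/dt = 11·2 + 22·3 = 88 cm²/s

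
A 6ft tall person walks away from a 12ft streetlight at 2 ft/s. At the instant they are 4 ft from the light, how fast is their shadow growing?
2 ft/s

By similar triangles: 12/(x+s) = 6/s
Solving: s = 6x/6
ds/dt = 6/6 · dx/dt = 1 · 2 = 2 ft/s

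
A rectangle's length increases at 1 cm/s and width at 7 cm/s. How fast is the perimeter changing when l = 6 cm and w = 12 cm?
16 cm/s

P = 2(l + w)
dP/dt = 2(dl/dt + dw/dt) = 2(1 + 7) = 16 cm/s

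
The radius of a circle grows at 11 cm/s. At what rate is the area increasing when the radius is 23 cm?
506π cm²/s

A = πr²
dA/dt = 2πr · dr/dt = 2π(23)(11) = 506π cm²/s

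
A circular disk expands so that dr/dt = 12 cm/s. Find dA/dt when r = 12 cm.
288π cm²/s

A = πr²
dA/dt = 2πr · dr/dt = 2π(12)(12) = 288π cm²/s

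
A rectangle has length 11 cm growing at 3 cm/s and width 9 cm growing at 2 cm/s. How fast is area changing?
49 cm²/s

A = lw
dA/dt = w·dl/dt + l·dw/dt = 9·3 + 11·2 = 49 cm²/s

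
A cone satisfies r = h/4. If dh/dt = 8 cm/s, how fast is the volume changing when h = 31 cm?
961π/2 cm³/s

V = (1/3)π(h/4)²h = πh³/48
dV/dt = πh²/16 · 8
At h = 31: dV/dt = 961π/2 cm³/s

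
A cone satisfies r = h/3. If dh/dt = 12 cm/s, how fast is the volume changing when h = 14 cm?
784π/3 cm³/s

V = (1/3)π(h/3)²h = πh³/27
dV/dt = πh²/9 · 12
At h = 14: dV/dt = 784π/3 cm³/s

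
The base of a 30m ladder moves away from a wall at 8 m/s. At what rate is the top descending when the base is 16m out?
64√161/161 ≈ 5.044 m/s

x² + y² = 30²
2x·dx/dt + 2y·dy/dt = 0
dy/dt = -x/y · dx/dt = -16/(2√161) · 8 = -64√161/161 m/s
The top is descending at 64√161/161 ≈ 5.044 m/s.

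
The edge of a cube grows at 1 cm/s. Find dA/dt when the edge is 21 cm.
252 cm²/s

A = 6s²
dA/dt = 12s · ds/dt = 12·21·1 = 252 cm²/s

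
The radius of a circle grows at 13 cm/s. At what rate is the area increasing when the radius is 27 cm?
702π cm²/s

A = πr²
dA/dt = 2πr · dr/dt = 2π(27)(13) = 702π cm²/s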